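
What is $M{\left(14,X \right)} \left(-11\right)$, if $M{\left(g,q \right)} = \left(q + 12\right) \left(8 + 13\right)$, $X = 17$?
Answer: $-6699$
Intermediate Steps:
$M{\left(g,q \right)} = 252 + 21 q$ ($M{\left(g,q \right)} = \left(12 + q\right) 21 = 252 + 21 q$)
$M{\left(14,X \right)} \left(-11\right) = \left(252 + 21 \cdot 17\right) \left(-11\right) = \left(252 + 357\right) \left(-11\right) = 609 \left(-11\right) = -6699$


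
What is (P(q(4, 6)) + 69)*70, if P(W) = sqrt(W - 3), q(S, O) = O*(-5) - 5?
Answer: 4830 + 70*I*sqrt(38) ≈ 4830.0 + 431.51*I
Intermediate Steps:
q(S, O) = -5 - 5*O (q(S, O) = -5*O - 5 = -5 - 5*O)
P(W) = sqrt(-3 + W)
(P(q(4, 6)) + 69)*70 = (sqrt(-3 + (-5 - 5*6)) + 69)*70 = (sqrt(-3 + (-5 - 30)) + 69)*70 = (sqrt(-3 - 35) + 69)*70 = (sqrt(-38) + 69)*70 = (I*sqrt(38) + 69)*70 = (69 + I*sqrt(38))*70 = 4830 + 70*I*sqrt(38)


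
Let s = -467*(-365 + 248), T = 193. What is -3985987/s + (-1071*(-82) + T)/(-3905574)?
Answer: -5190792081041/71132219262 ≈ -72.974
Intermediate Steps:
s = 54639 (s = -467*(-117) = 54639)
-3985987/s + (-1071*(-82) + T)/(-3905574) = -3985987/54639 + (-1071*(-82) + 193)/(-3905574) = -3985987*1/54639 + (87822 + 193)*(-1/3905574) = -3985987/54639 + 88015*(-1/3905574) = -3985987/54639 - 88015/3905574 = -5190792081041/71132219262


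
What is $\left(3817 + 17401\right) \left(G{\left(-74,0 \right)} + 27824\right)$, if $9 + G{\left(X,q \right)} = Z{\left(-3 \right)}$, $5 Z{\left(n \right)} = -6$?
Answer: $\frac{2950766042}{5} \approx 5.9015 \cdot 10^{8}$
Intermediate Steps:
$Z{\left(n \right)} = - \frac{6}{5}$ ($Z{\left(n \right)} = \frac{1}{5} \left(-6\right) = - \frac{6}{5}$)
$G{\left(X,q \right)} = - \frac{51}{5}$ ($G{\left(X,q \right)} = -9 - \frac{6}{5} = - \frac{51}{5}$)
$\left(3817 + 17401\right) \left(G{\left(-74,0 \right)} + 27824\right) = \left(3817 + 17401\right) \left(- \frac{51}{5} + 27824\right) = 21218 \cdot \frac{139069}{5} = \frac{2950766042}{5}$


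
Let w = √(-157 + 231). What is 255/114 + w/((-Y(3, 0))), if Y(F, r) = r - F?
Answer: 85/38 + √74/3 ≈ 5.1043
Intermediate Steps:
w = √74 ≈ 8.6023
255/114 + w/((-Y(3, 0))) = 255/114 + √74/((-(0 - 1*3))) = 255*(1/114) + √74/((-(0 - 3))) = 85/38 + √74/((-1*(-3))) = 85/38 + √74/3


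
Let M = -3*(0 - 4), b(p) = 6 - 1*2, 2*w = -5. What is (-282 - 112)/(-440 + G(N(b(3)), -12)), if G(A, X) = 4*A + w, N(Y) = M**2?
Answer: -788/267 ≈ -2.9513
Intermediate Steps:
w = -5/2 (w = (1/2)*(-5) = -5/2 ≈ -2.5000)
b(p) = 4 (b(p) = 6 - 2 = 4)
M = 12 (M = -3*(-4) = 12)
N(Y) = 144 (N(Y) = 12**2 = 144)
G(A, X) = -5/2 + 4*A (G(A, X) = 4*A - 5/2 = -5/2 + 4*A)
(-282 - 112)/(-440 + G(N(b(3)), -12)) = (-282 - 112)/(-440 + (-5/2 + 4*144)) = -394/(-440 + (-5/2 + 576)) = -394/(-440 + 1147/2) = -394/267/2 = -394*2/267 = -788/267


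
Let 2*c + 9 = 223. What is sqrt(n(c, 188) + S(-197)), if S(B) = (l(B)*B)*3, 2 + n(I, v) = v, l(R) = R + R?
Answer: 4*sqrt(14565) ≈ 482.74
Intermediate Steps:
c = 107 (c = -9/2 + (1/2)*223 = -9/2 + 223/2 = 107)
l(R) = 2*R
n(I, v) = -2 + v
S(B) = 6*B**2 (S(B) = ((2*B)*B)*3 = (2*B**2)*3 = 6*B**2)
sqrt(n(c, 188) + S(-197)) = sqrt((-2 + 188) + 6*(-197)**2) = sqrt(186 + 6*38809) = sqrt(186 + 232854) = sqrt(233040) = 4*sqrt(14565)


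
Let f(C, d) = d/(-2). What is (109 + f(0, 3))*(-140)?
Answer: -15050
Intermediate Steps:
f(C, d) = -d/2 (f(C, d) = d*(-1/2) = -d/2)
(109 + f(0, 3))*(-140) = (109 - 1/2*3)*(-140) = (109 - 3/2)*(-140) = (215/2)*(-140) = -15050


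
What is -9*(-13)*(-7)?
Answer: -819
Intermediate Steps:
-9*(-13)*(-7) = -3*(-39)*(-7) = 117*(-7) = -819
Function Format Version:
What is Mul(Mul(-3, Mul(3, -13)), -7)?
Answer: -819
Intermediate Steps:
Mul(Mul(-3, Mul(3, -13)), -7) = Mul(Mul(-3, -39), -7) = Mul(117, -7) = -819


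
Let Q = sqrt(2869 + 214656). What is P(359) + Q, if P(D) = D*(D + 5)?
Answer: 130676 + 5*sqrt(8701) ≈ 1.3114e+5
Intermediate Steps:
P(D) = D*(5 + D)
Q = 5*sqrt(8701) (Q = sqrt(217525) = 5*sqrt(8701) ≈ 466.40)
P(359) + Q = 359*(5 + 359) + 5*sqrt(8701) = 359*364 + 5*sqrt(8701) = 130676 + 5*sqrt(8701)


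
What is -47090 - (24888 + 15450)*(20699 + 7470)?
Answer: -1136328212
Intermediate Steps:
-47090 - (24888 + 15450)*(20699 + 7470) = -47090 - 40338*28169 = -47090 - 1*1136281122 = -47090 - 1136281122 = -1136328212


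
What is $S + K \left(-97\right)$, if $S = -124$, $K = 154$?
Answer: $-15062$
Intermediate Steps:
$S + K \left(-97\right) = -124 + 154 \left(-97\right) = -124 - 14938 = -15062$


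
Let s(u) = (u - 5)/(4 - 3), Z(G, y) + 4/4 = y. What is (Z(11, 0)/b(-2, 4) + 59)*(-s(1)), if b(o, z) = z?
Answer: 235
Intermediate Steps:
Z(G, y) = -1 + y
s(u) = -5 + u (s(u) = (-5 + u)/1 = (-5 + u)*1 = -5 + u)
(Z(11, 0)/b(-2, 4) + 59)*(-s(1)) = ((-1 + 0)/4 + 59)*(-(-5 + 1)) = (-1*¼ + 59)*(-1*(-4)) = (-¼ + 59)*4 = (235/4)*4 = 235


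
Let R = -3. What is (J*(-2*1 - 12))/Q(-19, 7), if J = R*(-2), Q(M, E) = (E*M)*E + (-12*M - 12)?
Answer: 84/715 ≈ 0.11748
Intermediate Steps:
Q(M, E) = -12 - 12*M + M*E**2 (Q(M, E) = M*E**2 + (-12 - 12*M) = -12 - 12*M + M*E**2)
J = 6 (J = -3*(-2) = 6)
(J*(-2*1 - 12))/Q(-19, 7) = (6*(-2*1 - 12))/(-12 - 12*(-19) - 19*7**2) = (6*(-2 - 12))/(-12 + 228 - 19*49) = (6*(-14))/(-12 + 228 - 931) = -84/(-715) = -84*(-1/715) = 84/715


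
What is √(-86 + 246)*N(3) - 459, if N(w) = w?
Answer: -459 + 12*√10 ≈ -421.05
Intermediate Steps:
√(-86 + 246)*N(3) - 459 = √(-86 + 246)*3 - 459 = √160*3 - 459 = (4*√10)*3 - 459 = 12*√10 - 459 = -459 + 12*√10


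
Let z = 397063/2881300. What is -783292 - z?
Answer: -2256899636663/2881300 ≈ -7.8329e+5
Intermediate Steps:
z = 397063/2881300 (z = 397063*(1/2881300) = 397063/2881300 ≈ 0.13781)
-783292 - z = -783292 - 1*397063/2881300 = -783292 - 397063/2881300 = -2256899636663/2881300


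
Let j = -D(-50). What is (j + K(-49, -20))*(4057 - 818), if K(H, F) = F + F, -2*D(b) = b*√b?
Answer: -129560 - 404875*I*√2 ≈ -1.2956e+5 - 5.7258e+5*I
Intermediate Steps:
D(b) = -b^(3/2)/2 (D(b) = -b*√b/2 = -b^(3/2)/2)
K(H, F) = 2*F
j = -125*I*√2 (j = -(-1)*(-50)^(3/2)/2 = -(-1)*(-250*I*√2)/2 = -125*I*√2 ≈ -176.78*I)
(j + K(-49, -20))*(4057 - 818) = (-125*I*√2 + 2*(-20))*(4057 - 818) = (-125*I*√2 - 40)*3239 = (-40 - 125*I*√2)*3239 = -129560 - 404875*I*√2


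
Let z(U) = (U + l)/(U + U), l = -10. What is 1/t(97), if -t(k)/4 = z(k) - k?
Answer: 97/37462 ≈ 0.0025893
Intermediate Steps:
z(U) = (-10 + U)/(2*U) (z(U) = (U - 10)/(U + U) = (-10 + U)/((2*U)) = (-10 + U)*(1/(2*U)) = (-10 + U)/(2*U))
t(k) = 4*k - 2*(-10 + k)/k (t(k) = -4*((-10 + k)/(2*k) - k) = -4*(-k + (-10 + k)/(2*k)) = 4*k - 2*(-10 + k)/k)
1/t(97) = 1/(-2 + 4*97 + 20/97) = 1/(-2 + 388 + 20*(1/97)) = 1/(-2 + 388 + 20/97) = 1/(37462/97) = 97/37462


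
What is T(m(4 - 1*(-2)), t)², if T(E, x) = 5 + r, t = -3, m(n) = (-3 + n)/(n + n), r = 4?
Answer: 81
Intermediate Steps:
m(n) = (-3 + n)/(2*n) (m(n) = (-3 + n)/((2*n)) = (-3 + n)*(1/(2*n)) = (-3 + n)/(2*n))
T(E, x) = 9 (T(E, x) = 5 + 4 = 9)
T(m(4 - 1*(-2)), t)² = 9² = 81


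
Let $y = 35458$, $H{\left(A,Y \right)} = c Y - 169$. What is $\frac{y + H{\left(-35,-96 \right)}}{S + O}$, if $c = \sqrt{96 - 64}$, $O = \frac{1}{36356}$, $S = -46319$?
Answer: $- \frac{427655628}{561324521} + \frac{4653568 \sqrt{2}}{561324521} \approx -0.75014$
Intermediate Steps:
$O = \frac{1}{36356} \approx 2.7506 \cdot 10^{-5}$
$c = 4 \sqrt{2}$ ($c = \sqrt{32} = 4 \sqrt{2} \approx 5.6569$)
$H{\left(A,Y \right)} = -169 + 4 Y \sqrt{2}$ ($H{\left(A,Y \right)} = 4 \sqrt{2} Y - 169 = 4 Y \sqrt{2} - 169 = -169 + 4 Y \sqrt{2}$)
$\frac{y + H{\left(-35,-96 \right)}}{S + O} = \frac{35458 + \left(-169 + 4 \left(-96\right) \sqrt{2}\right)}{-46319 + \frac{1}{36356}} = \frac{35458 - \left(169 + 384 \sqrt{2}\right)}{- \frac{1683973563}{36356}} = \left(35289 - 384 \sqrt{2}\right) \left(- \frac{36356}{1683973563}\right) = - \frac{427655628}{561324521} + \frac{4653568 \sqrt{2}}{561324521}$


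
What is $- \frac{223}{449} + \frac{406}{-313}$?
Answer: $- \frac{252093}{140537} \approx -1.7938$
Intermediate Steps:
$- \frac{223}{449} + \frac{406}{-313} = \left(-223\right) \frac{1}{449} + 406 \left(- \frac{1}{313}\right) = - \frac{223}{449} - \frac{406}{313} = - \frac{252093}{140537}$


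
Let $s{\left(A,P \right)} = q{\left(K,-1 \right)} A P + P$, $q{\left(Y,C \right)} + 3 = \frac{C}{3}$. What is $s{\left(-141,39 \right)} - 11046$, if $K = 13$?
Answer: $7323$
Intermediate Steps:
$q{\left(Y,C \right)} = -3 + \frac{C}{3}$
$s{\left(A,P \right)} = P - \frac{10 A P}{3}$ ($s{\left(A,P \right)} = \left(-3 + \frac{1}{3} \left(-1\right)\right) A P + P = \left(-3 - \frac{1}{3}\right) A P + P = - \frac{10 A}{3} P + P = - \frac{10 A P}{3} + P = P - \frac{10 A P}{3}$)
$s{\left(-141,39 \right)} - 11046 = \frac{1}{3} \cdot 39 \left(3 - -1410\right) - 11046 = \frac{1}{3} \cdot 39 \left(3 + 1410\right) - 11046 = \frac{1}{3} \cdot 39 \cdot 1413 - 11046 = 18369 - 11046 = 7323$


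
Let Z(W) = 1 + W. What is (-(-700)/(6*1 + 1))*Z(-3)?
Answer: -200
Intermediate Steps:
(-(-700)/(6*1 + 1))*Z(-3) = (-(-700)/(6*1 + 1))*(1 - 3) = -(-700)/(6 + 1)*(-2) = -(-700)/7*(-2) = -35*(-20/7)*(-2) = 100*(-2) = -200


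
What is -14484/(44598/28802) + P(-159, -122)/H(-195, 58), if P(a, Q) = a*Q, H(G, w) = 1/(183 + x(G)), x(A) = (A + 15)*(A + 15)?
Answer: 4697921209694/7433 ≈ 6.3204e+8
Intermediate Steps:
x(A) = (15 + A)² (x(A) = (15 + A)*(15 + A) = (15 + A)²)
H(G, w) = 1/(183 + (15 + G)²)
P(a, Q) = Q*a
-14484/(44598/28802) + P(-159, -122)/H(-195, 58) = -14484/(44598/28802) + (-122*(-159))/(1/(183 + (15 - 195)²)) = -14484/(44598*(1/28802)) + 19398/(1/(183 + (-180)²)) = -14484/22299/14401 + 19398/(1/(183 + 32400)) = -14484*14401/22299 + 19398/(1/32583) = -69528028/7433 + 19398/(1/32583) = -69528028/7433 + 19398*32583 = -69528028/7433 + 632045034 = 4697921209694/7433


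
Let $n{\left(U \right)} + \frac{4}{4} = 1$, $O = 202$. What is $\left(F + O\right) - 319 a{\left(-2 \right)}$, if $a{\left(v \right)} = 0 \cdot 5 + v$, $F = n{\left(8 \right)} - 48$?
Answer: $792$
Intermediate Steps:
$n{\left(U \right)} = 0$ ($n{\left(U \right)} = -1 + 1 = 0$)
$F = -48$ ($F = 0 - 48 = -48$)
$a{\left(v \right)} = v$ ($a{\left(v \right)} = 0 + v = v$)
$\left(F + O\right) - 319 a{\left(-2 \right)} = \left(-48 + 202\right) - -638 = 154 + 638 = 792$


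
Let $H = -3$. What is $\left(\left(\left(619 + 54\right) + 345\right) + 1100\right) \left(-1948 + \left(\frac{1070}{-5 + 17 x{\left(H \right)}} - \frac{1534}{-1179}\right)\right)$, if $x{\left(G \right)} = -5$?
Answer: $- \frac{543425850}{131} \approx -4.1483 \cdot 10^{6}$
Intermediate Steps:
$\left(\left(\left(619 + 54\right) + 345\right) + 1100\right) \left(-1948 + \left(\frac{1070}{-5 + 17 x{\left(H \right)}} - \frac{1534}{-1179}\right)\right) = \left(\left(\left(619 + 54\right) + 345\right) + 1100\right) \left(-1948 + \left(\frac{1070}{-5 + 17 \left(-5\right)} - \frac{1534}{-1179}\right)\right) = \left(\left(673 + 345\right) + 1100\right) \left(-1948 + \left(\frac{1070}{-5 - 85} - - \frac{1534}{1179}\right)\right) = \left(1018 + 1100\right) \left(-1948 + \left(\frac{1070}{-90} + \frac{1534}{1179}\right)\right) = 2118 \left(-1948 + \left(1070 \left(- \frac{1}{90}\right) + \frac{1534}{1179}\right)\right) = 2118 \left(-1948 + \left(- \frac{107}{9} + \frac{1534}{1179}\right)\right) = 2118 \left(-1948 - \frac{1387}{131}\right) = 2118 \left(- \frac{256575}{131}\right) = - \frac{543425850}{131}$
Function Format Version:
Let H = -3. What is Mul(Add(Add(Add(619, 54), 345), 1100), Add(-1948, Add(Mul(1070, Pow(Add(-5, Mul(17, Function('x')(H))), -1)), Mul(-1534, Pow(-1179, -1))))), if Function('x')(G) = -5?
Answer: Rational(-543425850, 131) ≈ -4.1483e+6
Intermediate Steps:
Mul(Add(Add(Add(619, 54), 345), 1100), Add(-1948, Add(Mul(1070, Pow(Add(-5, Mul(17, Function('x')(H))), -1)), Mul(-1534, Pow(-1179, -1))))) = Mul(Add(Add(Add(619, 54), 345), 1100), Add(-1948, Add(Mul(1070, Pow(Add(-5, Mul(17, -5)), -1)), Mul(-1534, Pow(-1179, -1))))) = Mul(Add(Add(673, 345), 1100), Add(-1948, Add(Mul(1070, Pow(Add(-5, -85), -1)), Mul(-1534, Rational(-1, 1179))))) = Mul(Add(1018, 1100), Add(-1948, Add(Mul(1070, Pow(-90, -1)), Rational(1534, 1179)))) = Mul(2118, Add(-1948, Add(Mul(1070, Rational(-1, 90)), Rational(1534, 1179)))) = Mul(2118, Add(-1948, Add(Rational(-107, 9), Rational(1534, 1179)))) = Mul(2118, Add(-1948, Rational(-1387, 131))) = Mul(2118, Rational(-256575, 131)) = Rational(-543425850, 131)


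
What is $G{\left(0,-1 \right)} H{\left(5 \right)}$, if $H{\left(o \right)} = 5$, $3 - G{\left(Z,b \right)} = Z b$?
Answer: $15$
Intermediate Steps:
$G{\left(Z,b \right)} = 3 - Z b$
$G{\left(0,-1 \right)} H{\left(5 \right)} = \left(3 - 0 \left(-1\right)\right) 5 = \left(3 + 0\right) 5 = 3 \cdot 5 = 15$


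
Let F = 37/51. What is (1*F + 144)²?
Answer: 54479161/2601 ≈ 20945.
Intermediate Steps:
F = 37/51 (F = 37*(1/51) = 37/51 ≈ 0.72549)
(1*F + 144)² = (1*(37/51) + 144)² = (37/51 + 144)² = (7381/51)² = 54479161/2601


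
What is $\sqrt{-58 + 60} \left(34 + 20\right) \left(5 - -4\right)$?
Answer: $486 \sqrt{2} \approx 687.31$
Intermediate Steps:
$\sqrt{-58 + 60} \left(34 + 20\right) \left(5 - -4\right) = \sqrt{2} \cdot 54 \left(5 + 4\right) = \sqrt{2} \cdot 54 \cdot 9 = \sqrt{2} \cdot 486 = 486 \sqrt{2}$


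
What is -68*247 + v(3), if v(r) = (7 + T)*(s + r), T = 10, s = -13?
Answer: -16966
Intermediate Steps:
v(r) = -221 + 17*r (v(r) = (7 + 10)*(-13 + r) = 17*(-13 + r) = -221 + 17*r)
-68*247 + v(3) = -68*247 + (-221 + 17*3) = -16796 + (-221 + 51) = -16796 - 170 = -16966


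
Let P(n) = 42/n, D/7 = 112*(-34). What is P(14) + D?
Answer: -26653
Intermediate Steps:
D = -26656 (D = 7*(112*(-34)) = 7*(-3808) = -26656)
P(14) + D = 42/14 - 26656 = 42*(1/14) - 26656 = 3 - 26656 = -26653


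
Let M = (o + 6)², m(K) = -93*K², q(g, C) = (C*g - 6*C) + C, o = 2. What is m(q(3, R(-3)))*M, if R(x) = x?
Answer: -214272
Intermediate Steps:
q(g, C) = -5*C + C*g (q(g, C) = (-6*C + C*g) + C = -5*C + C*g)
M = 64 (M = (2 + 6)² = 8² = 64)
m(q(3, R(-3)))*M = -93*9*(-5 + 3)²*64 = -93*(-3*(-2))²*64 = -93*6²*64 = -93*36*64 = -3348*64 = -214272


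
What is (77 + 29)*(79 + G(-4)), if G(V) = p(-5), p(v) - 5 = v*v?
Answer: 11554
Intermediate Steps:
p(v) = 5 + v² (p(v) = 5 + v*v = 5 + v²)
G(V) = 30 (G(V) = 5 + (-5)² = 5 + 25 = 30)
(77 + 29)*(79 + G(-4)) = (77 + 29)*(79 + 30) = 106*109 = 11554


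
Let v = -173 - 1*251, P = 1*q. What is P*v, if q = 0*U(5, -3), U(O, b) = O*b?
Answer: 0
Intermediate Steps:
q = 0 (q = 0*(5*(-3)) = 0*(-15) = 0)
P = 0 (P = 1*0 = 0)
v = -424 (v = -173 - 251 = -424)
P*v = 0*(-424) = 0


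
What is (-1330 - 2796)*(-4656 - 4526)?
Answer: 37884932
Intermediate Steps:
(-1330 - 2796)*(-4656 - 4526) = -4126*(-9182) = 37884932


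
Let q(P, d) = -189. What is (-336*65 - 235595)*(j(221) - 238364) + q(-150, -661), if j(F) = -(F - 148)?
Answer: 61382028906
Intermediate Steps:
j(F) = 148 - F (j(F) = -(-148 + F) = 148 - F)
(-336*65 - 235595)*(j(221) - 238364) + q(-150, -661) = (-336*65 - 235595)*((148 - 1*221) - 238364) - 189 = (-21840 - 235595)*((148 - 221) - 238364) - 189 = -257435*(-73 - 238364) - 189 = -257435*(-238437) - 189 = 61382029095 - 189 = 61382028906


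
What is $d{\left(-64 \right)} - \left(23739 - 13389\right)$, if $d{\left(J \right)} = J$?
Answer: $-10414$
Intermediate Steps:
$d{\left(-64 \right)} - \left(23739 - 13389\right) = -64 - \left(23739 - 13389\right) = -64 - 10350 = -10414$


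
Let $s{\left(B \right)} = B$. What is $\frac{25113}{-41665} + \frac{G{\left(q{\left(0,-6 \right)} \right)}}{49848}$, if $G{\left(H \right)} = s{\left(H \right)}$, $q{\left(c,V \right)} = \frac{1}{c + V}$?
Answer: $- \frac{7511038609}{12461501520} \approx -0.60274$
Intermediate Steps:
$q{\left(c,V \right)} = \frac{1}{V + c}$
$G{\left(H \right)} = H$
$\frac{25113}{-41665} + \frac{G{\left(q{\left(0,-6 \right)} \right)}}{49848} = \frac{25113}{-41665} + \frac{1}{\left(-6 + 0\right) 49848} = 25113 \left(- \frac{1}{41665}\right) + \frac{1}{-6} \cdot \frac{1}{49848} = - \frac{25113}{41665} - \frac{1}{299088} = - \frac{7511038609}{12461501520}$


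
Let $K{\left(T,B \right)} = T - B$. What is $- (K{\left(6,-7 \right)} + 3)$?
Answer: $-16$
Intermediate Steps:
$- (K{\left(6,-7 \right)} + 3) = - (\left(6 - -7\right) + 3) = - (\left(6 + 7\right) + 3) = - (13 + 3) = \left(-1\right) 16 = -16$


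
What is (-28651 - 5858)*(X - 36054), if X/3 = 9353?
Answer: 275899455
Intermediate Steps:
X = 28059 (X = 3*9353 = 28059)
(-28651 - 5858)*(X - 36054) = (-28651 - 5858)*(28059 - 36054) = -34509*(-7995) = 275899455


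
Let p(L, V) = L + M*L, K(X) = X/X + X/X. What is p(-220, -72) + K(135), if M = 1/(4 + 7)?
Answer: -238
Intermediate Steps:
M = 1/11 ≈ 0.090909
K(X) = 2 (K(X) = 1 + 1 = 2)
p(L, V) = 12*L/11 (p(L, V) = L + L/11 = 12*L/11)
p(-220, -72) + K(135) = (12/11)*(-220) + 2 = -240 + 2 = -238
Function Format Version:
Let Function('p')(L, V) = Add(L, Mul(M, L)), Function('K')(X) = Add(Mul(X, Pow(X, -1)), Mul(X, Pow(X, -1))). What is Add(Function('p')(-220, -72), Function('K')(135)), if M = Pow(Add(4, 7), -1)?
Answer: -238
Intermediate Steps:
M = Rational(1, 11) (M = Pow(11, -1) = Rational(1, 11) ≈ 0.090909)
Function('K')(X) = 2 (Function('K')(X) = Add(1, 1) = 2)
Function('p')(L, V) = Mul(Rational(12, 11), L) (Function('p')(L, V) = Add(L, Mul(Rational(1, 11), L)) = Mul(Rational(12, 11), L))
Add(Function('p')(-220, -72), Function('K')(135)) = Add(Mul(Rational(12, 11), -220), 2) = Add(-240, 2) = -238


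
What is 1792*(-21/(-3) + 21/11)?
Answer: 175616/11 ≈ 15965.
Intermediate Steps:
1792*(-21/(-3) + 21/11) = 1792*(-21*(-⅓) + 21*(1/11)) = 1792*(7 + 21/11) = 1792*(98/11) = 175616/11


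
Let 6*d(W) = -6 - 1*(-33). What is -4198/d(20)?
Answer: -8396/9 ≈ -932.89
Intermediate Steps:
d(W) = 9/2 (d(W) = (-6 - 1*(-33))/6 = (-6 + 33)/6 = (⅙)*27 = 9/2)
-4198/d(20) = -4198/9/2 = -4198*2/9 = -8396/9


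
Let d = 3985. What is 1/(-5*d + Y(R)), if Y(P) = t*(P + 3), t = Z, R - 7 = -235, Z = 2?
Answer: -1/20375 ≈ -4.9080e-5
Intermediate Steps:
R = -228 (R = 7 - 235 = -228)
t = 2
Y(P) = 6 + 2*P (Y(P) = 2*(P + 3) = 2*(3 + P) = 6 + 2*P)
1/(-5*d + Y(R)) = 1/(-5*3985 + (6 + 2*(-228))) = 1/(-19925 + (6 - 456)) = 1/(-19925 - 450) = 1/(-20375) = -1/20375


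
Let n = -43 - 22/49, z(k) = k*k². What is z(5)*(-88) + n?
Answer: -541129/49 ≈ -11043.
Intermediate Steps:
z(k) = k³
n = -2129/49 (n = -43 - 22*1/49 = -43 - 22/49 = -2129/49 ≈ -43.449)
z(5)*(-88) + n = 5³*(-88) - 2129/49 = 125*(-88) - 2129/49 = -11000 - 2129/49 = -541129/49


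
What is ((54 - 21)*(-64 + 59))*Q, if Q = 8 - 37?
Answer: 4785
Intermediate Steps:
Q = -29
((54 - 21)*(-64 + 59))*Q = ((54 - 21)*(-64 + 59))*(-29) = (33*(-5))*(-29) = -165*(-29) = 4785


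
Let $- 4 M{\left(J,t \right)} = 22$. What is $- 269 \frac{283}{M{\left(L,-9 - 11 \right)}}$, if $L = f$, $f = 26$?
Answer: $\frac{152254}{11} \approx 13841.0$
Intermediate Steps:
$L = 26$
$M{\left(J,t \right)} = - \frac{11}{2}$ ($M{\left(J,t \right)} = \left(- \frac{1}{4}\right) 22 = - \frac{11}{2}$)
$- 269 \frac{283}{M{\left(L,-9 - 11 \right)}} = - 269 \frac{283}{- \frac{11}{2}} = - 269 \cdot 283 \left(- \frac{2}{11}\right) = \left(-269\right) \left(- \frac{566}{11}\right) = \frac{152254}{11}$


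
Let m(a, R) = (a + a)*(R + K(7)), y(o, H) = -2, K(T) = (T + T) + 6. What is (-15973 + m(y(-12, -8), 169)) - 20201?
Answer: -36930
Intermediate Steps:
K(T) = 6 + 2*T (K(T) = 2*T + 6 = 6 + 2*T)
m(a, R) = 2*a*(20 + R) (m(a, R) = (a + a)*(R + (6 + 2*7)) = (2*a)*(R + (6 + 14)) = (2*a)*(R + 20) = (2*a)*(20 + R) = 2*a*(20 + R))
(-15973 + m(y(-12, -8), 169)) - 20201 = (-15973 + 2*(-2)*(20 + 169)) - 20201 = (-15973 + 2*(-2)*189) - 20201 = (-15973 - 756) - 20201 = -16729 - 20201 = -36930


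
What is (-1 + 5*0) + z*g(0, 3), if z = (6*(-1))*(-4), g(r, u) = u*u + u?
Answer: 287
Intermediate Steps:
g(r, u) = u + u**2 (g(r, u) = u**2 + u = u + u**2)
z = 24 (z = -6*(-4) = 24)
(-1 + 5*0) + z*g(0, 3) = (-1 + 5*0) + 24*(3*(1 + 3)) = (-1 + 0) + 24*(3*4) = -1 + 24*12 = -1 + 288 = 287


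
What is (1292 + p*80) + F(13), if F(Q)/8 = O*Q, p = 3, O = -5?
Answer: 1012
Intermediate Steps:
F(Q) = -40*Q (F(Q) = 8*(-5*Q) = -40*Q)
(1292 + p*80) + F(13) = (1292 + 3*80) - 40*13 = (1292 + 240) - 520 = 1532 - 520 = 1012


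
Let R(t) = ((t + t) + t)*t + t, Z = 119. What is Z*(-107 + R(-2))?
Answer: -11543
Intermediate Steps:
R(t) = t + 3*t² (R(t) = (2*t + t)*t + t = (3*t)*t + t = 3*t² + t = t + 3*t²)
Z*(-107 + R(-2)) = 119*(-107 - 2*(1 + 3*(-2))) = 119*(-107 - 2*(1 - 6)) = 119*(-107 - 2*(-5)) = 119*(-107 + 10) = 119*(-97) = -11543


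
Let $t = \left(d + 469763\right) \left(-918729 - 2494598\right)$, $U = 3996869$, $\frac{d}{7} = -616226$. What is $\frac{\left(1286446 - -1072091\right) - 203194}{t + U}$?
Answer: $\frac{2155343}{13120215172682} \approx 1.6428 \cdot 10^{-7}$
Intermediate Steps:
$d = -4313582$ ($d = 7 \left(-616226\right) = -4313582$)
$t = 13120211175813$ ($t = \left(-4313582 + 469763\right) \left(-918729 - 2494598\right) = \left(-3843819\right) \left(-3413327\right) = 13120211175813$)
$\frac{\left(1286446 - -1072091\right) - 203194}{t + U} = \frac{\left(1286446 - -1072091\right) - 203194}{13120211175813 + 3996869} = \frac{\left(1286446 + 1072091\right) - 203194}{13120215172682} = \left(2358537 - 203194\right) \frac{1}{13120215172682} = 2155343 \cdot \frac{1}{13120215172682} = \frac{2155343}{13120215172682}$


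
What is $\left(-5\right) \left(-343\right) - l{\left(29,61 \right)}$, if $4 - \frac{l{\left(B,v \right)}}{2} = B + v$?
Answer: $1887$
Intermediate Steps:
$l{\left(B,v \right)} = 8 - 2 B - 2 v$ ($l{\left(B,v \right)} = 8 - 2 \left(B + v\right) = 8 - \left(2 B + 2 v\right) = 8 - 2 B - 2 v$)
$\left(-5\right) \left(-343\right) - l{\left(29,61 \right)} = \left(-5\right) \left(-343\right) - \left(8 - 58 - 122\right) = 1715 - \left(8 - 58 - 122\right) = 1715 - -172 = 1715 + 172 = 1887$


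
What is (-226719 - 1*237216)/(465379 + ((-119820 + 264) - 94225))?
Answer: -154645/83866 ≈ -1.8440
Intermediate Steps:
(-226719 - 1*237216)/(465379 + ((-119820 + 264) - 94225)) = (-226719 - 237216)/(465379 + (-119556 - 94225)) = -463935/(465379 - 213781) = -463935/251598 = -463935*1/251598 = -154645/83866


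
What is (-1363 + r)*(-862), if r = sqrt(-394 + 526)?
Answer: 1174906 - 1724*sqrt(33) ≈ 1.1650e+6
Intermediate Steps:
r = 2*sqrt(33) (r = sqrt(132) = 2*sqrt(33) ≈ 11.489)
(-1363 + r)*(-862) = (-1363 + 2*sqrt(33))*(-862) = 1174906 - 1724*sqrt(33)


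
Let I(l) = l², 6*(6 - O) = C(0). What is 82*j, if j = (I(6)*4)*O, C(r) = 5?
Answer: 61008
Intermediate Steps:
O = 31/6 (O = 6 - ⅙*5 = 6 - ⅚ = 31/6 ≈ 5.1667)
j = 744 (j = (6²*4)*(31/6) = (36*4)*(31/6) = 144*(31/6) = 744)
82*j = 82*744 = 61008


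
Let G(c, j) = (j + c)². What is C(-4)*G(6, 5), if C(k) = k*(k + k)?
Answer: 3872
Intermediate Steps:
G(c, j) = (c + j)²
C(k) = 2*k² (C(k) = k*(2*k) = 2*k²)
C(-4)*G(6, 5) = (2*(-4)²)*(6 + 5)² = (2*16)*11² = 32*121 = 3872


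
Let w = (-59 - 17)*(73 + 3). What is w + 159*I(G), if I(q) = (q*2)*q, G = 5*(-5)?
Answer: 192974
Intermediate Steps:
w = -5776 (w = -76*76 = -5776)
G = -25
I(q) = 2*q² (I(q) = (2*q)*q = 2*q²)
w + 159*I(G) = -5776 + 159*(2*(-25)²) = -5776 + 159*(2*625) = -5776 + 159*1250 = -5776 + 198750 = 192974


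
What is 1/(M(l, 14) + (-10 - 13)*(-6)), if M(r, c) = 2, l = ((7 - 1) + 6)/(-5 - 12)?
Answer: 1/140 ≈ 0.0071429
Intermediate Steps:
l = -12/17 (l = (6 + 6)/(-17) = 12*(-1/17) = -12/17 ≈ -0.70588)
1/(M(l, 14) + (-10 - 13)*(-6)) = 1/(2 + (-10 - 13)*(-6)) = 1/(2 - 23*(-6)) = 1/(2 + 138) = 1/140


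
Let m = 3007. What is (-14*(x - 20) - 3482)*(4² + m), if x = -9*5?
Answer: -7775156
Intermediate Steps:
x = -45
(-14*(x - 20) - 3482)*(4² + m) = (-14*(-45 - 20) - 3482)*(4² + 3007) = (-14*(-65) - 3482)*(16 + 3007) = (910 - 3482)*3023 = -2572*3023 = -7775156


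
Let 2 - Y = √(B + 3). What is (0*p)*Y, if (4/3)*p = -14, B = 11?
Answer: 0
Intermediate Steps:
p = -21/2 (p = (¾)*(-14) = -21/2 ≈ -10.500)
Y = 2 - √14 (Y = 2 - √(11 + 3) = 2 - √14 ≈ -1.7417)
(0*p)*Y = (0*(-21/2))*(2 - √14) = 0*(2 - √14) = 0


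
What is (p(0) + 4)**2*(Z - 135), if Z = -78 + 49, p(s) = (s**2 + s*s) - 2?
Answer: -656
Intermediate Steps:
p(s) = -2 + 2*s**2 (p(s) = (s**2 + s**2) - 2 = 2*s**2 - 2 = -2 + 2*s**2)
Z = -29
(p(0) + 4)**2*(Z - 135) = ((-2 + 2*0**2) + 4)**2*(-29 - 135) = ((-2 + 2*0) + 4)**2*(-164) = ((-2 + 0) + 4)**2*(-164) = (-2 + 4)**2*(-164) = 2**2*(-164) = 4*(-164) = -656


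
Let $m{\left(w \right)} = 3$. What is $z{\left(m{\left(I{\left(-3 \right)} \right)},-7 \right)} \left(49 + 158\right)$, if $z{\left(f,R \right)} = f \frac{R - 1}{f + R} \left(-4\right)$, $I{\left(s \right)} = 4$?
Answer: $-4968$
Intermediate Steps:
$z{\left(f,R \right)} = - \frac{4 f \left(-1 + R\right)}{R + f}$ ($z{\left(f,R \right)} = f \frac{-1 + R}{R + f} \left(-4\right) = \frac{f \left(-1 + R\right)}{R + f} \left(-4\right) = - \frac{4 f \left(-1 + R\right)}{R + f}$)
$z{\left(m{\left(I{\left(-3 \right)} \right)},-7 \right)} \left(49 + 158\right) = 4 \cdot 3 \frac{1}{-7 + 3} \left(1 - -7\right) \left(49 + 158\right) = 4 \cdot 3 \frac{1}{-4} \left(1 + 7\right) 207 = 4 \cdot 3 \left(- \frac{1}{4}\right) 8 \cdot 207 = \left(-24\right) 207 = -4968$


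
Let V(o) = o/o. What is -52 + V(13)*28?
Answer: -24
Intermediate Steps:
V(o) = 1
-52 + V(13)*28 = -52 + 1*28 = -52 + 28 = -24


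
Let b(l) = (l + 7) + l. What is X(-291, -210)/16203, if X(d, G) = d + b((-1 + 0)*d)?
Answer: 298/16203 ≈ 0.018392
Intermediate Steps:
b(l) = 7 + 2*l (b(l) = (7 + l) + l = 7 + 2*l)
X(d, G) = 7 - d (X(d, G) = d + (7 + 2*((-1 + 0)*d)) = d + (7 + 2*(-d)) = d + (7 - 2*d) = 7 - d)
X(-291, -210)/16203 = (7 - 1*(-291))/16203 = (7 + 291)*(1/16203) = 298*(1/16203) = 298/16203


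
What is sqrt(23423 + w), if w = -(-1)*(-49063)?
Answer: 2*I*sqrt(6410) ≈ 160.13*I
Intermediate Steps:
w = -49063 (w = -1*49063 = -49063)
sqrt(23423 + w) = sqrt(23423 - 49063) = sqrt(-25640) = 2*I*sqrt(6410)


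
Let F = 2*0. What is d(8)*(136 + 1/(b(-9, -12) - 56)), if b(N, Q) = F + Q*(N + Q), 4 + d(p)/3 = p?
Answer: 79971/49 ≈ 1632.1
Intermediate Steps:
d(p) = -12 + 3*p
F = 0
b(N, Q) = Q*(N + Q) (b(N, Q) = 0 + Q*(N + Q) = Q*(N + Q))
d(8)*(136 + 1/(b(-9, -12) - 56)) = (-12 + 3*8)*(136 + 1/(-12*(-9 - 12) - 56)) = (-12 + 24)*(136 + 1/(-12*(-21) - 56)) = 12*(136 + 1/(252 - 56)) = 12*(136 + 1/196) = 12*(26657/196) = 79971/49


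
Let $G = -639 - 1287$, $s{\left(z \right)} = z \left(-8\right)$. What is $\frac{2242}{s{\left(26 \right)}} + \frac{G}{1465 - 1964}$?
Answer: $- \frac{359075}{51896} \approx -6.9191$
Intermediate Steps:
$s{\left(z \right)} = - 8 z$
$G = -1926$
$\frac{2242}{s{\left(26 \right)}} + \frac{G}{1465 - 1964} = \frac{2242}{\left(-8\right) 26} - \frac{1926}{1465 - 1964} = \frac{2242}{-208} - \frac{1926}{1465 - 1964} = 2242 \left(- \frac{1}{208}\right) - \frac{1926}{-499} = - \frac{1121}{104} - - \frac{1926}{499} = - \frac{1121}{104} + \frac{1926}{499} = - \frac{359075}{51896}$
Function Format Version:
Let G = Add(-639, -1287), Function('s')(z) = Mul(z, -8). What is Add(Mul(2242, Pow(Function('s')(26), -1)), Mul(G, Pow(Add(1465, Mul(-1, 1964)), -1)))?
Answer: Rational(-359075, 51896) ≈ -6.9191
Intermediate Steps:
Function('s')(z) = Mul(-8, z)
G = -1926
Add(Mul(2242, Pow(Function('s')(26), -1)), Mul(G, Pow(Add(1465, Mul(-1, 1964)), -1))) = Add(Mul(2242, Pow(Mul(-8, 26), -1)), Mul(-1926, Pow(Add(1465, Mul(-1, 1964)), -1))) = Add(Mul(2242, Pow(-208, -1)), Mul(-1926, Pow(Add(1465, -1964), -1))) = Add(Mul(2242, Rational(-1, 208)), Mul(-1926, Pow(-499, -1))) = Add(Rational(-1121, 104), Mul(-1926, Rational(-1, 499))) = Add(Rational(-1121, 104), Rational(1926, 499)) = Rational(-359075, 51896)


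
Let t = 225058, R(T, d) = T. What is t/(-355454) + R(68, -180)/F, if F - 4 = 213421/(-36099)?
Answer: -40367224399/1115236925 ≈ -36.196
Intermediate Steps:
F = -69025/36099 (F = 4 + 213421/(-36099) = 4 + 213421*(-1/36099) = 4 - 213421/36099 = -69025/36099 ≈ -1.9121)
t/(-355454) + R(68, -180)/F = 225058/(-355454) + 68/(-69025/36099) = 225058*(-1/355454) + 68*(-36099/69025) = -112529/177727 - 2454732/69025 = -40367224399/1115236925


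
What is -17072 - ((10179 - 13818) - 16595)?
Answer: 3162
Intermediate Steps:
-17072 - ((10179 - 13818) - 16595) = -17072 - (-3639 - 16595) = -17072 - 1*(-20234) = -17072 + 20234 = 3162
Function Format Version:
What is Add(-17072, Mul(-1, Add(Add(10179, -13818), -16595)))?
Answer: 3162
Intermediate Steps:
Add(-17072, Mul(-1, Add(Add(10179, -13818), -16595))) = Add(-17072, Mul(-1, Add(-3639, -16595))) = Add(-17072, Mul(-1, -20234)) = Add(-17072, 20234) = 3162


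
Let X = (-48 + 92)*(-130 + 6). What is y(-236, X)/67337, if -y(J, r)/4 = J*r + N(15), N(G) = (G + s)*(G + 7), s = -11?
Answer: -5150816/67337 ≈ -76.493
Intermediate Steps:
X = -5456 (X = 44*(-124) = -5456)
N(G) = (-11 + G)*(7 + G) (N(G) = (G - 11)*(G + 7) = (-11 + G)*(7 + G))
y(J, r) = -352 - 4*J*r (y(J, r) = -4*(J*r + (-77 + 15² - 4*15)) = -4*(J*r + (-77 + 225 - 60)) = -4*(J*r + 88) = -4*(88 + J*r) = -352 - 4*J*r)
y(-236, X)/67337 = (-352 - 4*(-236)*(-5456))/67337 = (-352 - 5150464)*(1/67337) = -5150816*1/67337 = -5150816/67337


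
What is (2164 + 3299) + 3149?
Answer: 8612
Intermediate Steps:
(2164 + 3299) + 3149 = 5463 + 3149 = 8612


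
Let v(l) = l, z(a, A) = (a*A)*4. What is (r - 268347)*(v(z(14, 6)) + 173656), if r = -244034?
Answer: -89150194952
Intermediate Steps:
z(a, A) = 4*A*a (z(a, A) = (A*a)*4 = 4*A*a)
(r - 268347)*(v(z(14, 6)) + 173656) = (-244034 - 268347)*(4*6*14 + 173656) = -512381*(336 + 173656) = -512381*173992 = -89150194952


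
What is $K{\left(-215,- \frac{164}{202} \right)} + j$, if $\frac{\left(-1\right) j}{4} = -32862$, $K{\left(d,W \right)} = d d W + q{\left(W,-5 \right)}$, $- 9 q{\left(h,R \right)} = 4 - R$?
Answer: $\frac{9485697}{101} \approx 93918.0$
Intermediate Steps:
$q{\left(h,R \right)} = - \frac{4}{9} + \frac{R}{9}$ ($q{\left(h,R \right)} = - \frac{4 - R}{9} = - \frac{4}{9} + \frac{R}{9}$)
$K{\left(d,W \right)} = -1 + W d^{2}$ ($K{\left(d,W \right)} = d d W + \left(- \frac{4}{9} + \frac{1}{9} \left(-5\right)\right) = d^{2} W - 1 = W d^{2} - 1 = -1 + W d^{2}$)
$j = 131448$ ($j = \left(-4\right) \left(-32862\right) = 131448$)
$K{\left(-215,- \frac{164}{202} \right)} + j = \left(-1 + - \frac{164}{202} \left(-215\right)^{2}\right) + 131448 = \left(-1 + \left(-164\right) \frac{1}{202} \cdot 46225\right) + 131448 = \left(-1 - \frac{3790450}{101}\right) + 131448 = - \frac{3790551}{101} + 131448 = \frac{9485697}{101}$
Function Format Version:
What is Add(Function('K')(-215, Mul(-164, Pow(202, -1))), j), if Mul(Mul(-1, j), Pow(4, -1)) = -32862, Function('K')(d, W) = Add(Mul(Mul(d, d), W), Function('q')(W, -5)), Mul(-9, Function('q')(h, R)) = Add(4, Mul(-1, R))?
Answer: Rational(9485697, 101) ≈ 93918.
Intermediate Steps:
Function('q')(h, R) = Add(Rational(-4, 9), Mul(Rational(1, 9), R)) (Function('q')(h, R) = Mul(Rational(-1, 9), Add(4, Mul(-1, R))) = Add(Rational(-4, 9), Mul(Rational(1, 9), R)))
Function('K')(d, W) = Add(-1, Mul(W, Pow(d, 2))) (Function('K')(d, W) = Add(Mul(Mul(d, d), W), Add(Rational(-4, 9), Mul(Rational(1, 9), -5))) = Add(Mul(Pow(d, 2), W), Add(Rational(-4, 9), Rational(-5, 9))) = Add(Mul(W, Pow(d, 2)), -1) = Add(-1, Mul(W, Pow(d, 2))))
j = 131448 (j = Mul(-4, -32862) = 131448)
Add(Function('K')(-215, Mul(-164, Pow(202, -1))), j) = Add(Add(-1, Mul(Mul(-164, Pow(202, -1)), Pow(-215, 2))), 131448) = Add(Add(-1, Mul(Mul(-164, Rational(1, 202)), 46225)), 131448) = Add(Add(-1, Mul(Rational(-82, 101), 46225)), 131448) = Add(Add(-1, Rational(-3790450, 101)), 131448) = Add(Rational(-3790551, 101), 131448) = Rational(9485697, 101)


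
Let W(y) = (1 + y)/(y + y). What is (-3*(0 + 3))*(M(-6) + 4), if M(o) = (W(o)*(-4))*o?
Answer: -126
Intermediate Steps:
W(y) = (1 + y)/(2*y) (W(y) = (1 + y)/((2*y)) = (1 + y)*(1/(2*y)) = (1 + y)/(2*y))
M(o) = -2 - 2*o (M(o) = (((1 + o)/(2*o))*(-4))*o = (-2*(1 + o)/o)*o = -2 - 2*o)
(-3*(0 + 3))*(M(-6) + 4) = (-3*(0 + 3))*((-2 - 2*(-6)) + 4) = (-3*3)*((-2 + 12) + 4) = -9*(10 + 4) = -9*14 = -126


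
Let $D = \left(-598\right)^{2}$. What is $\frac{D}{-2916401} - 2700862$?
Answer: $- \frac{7876796995266}{2916401} \approx -2.7009 \cdot 10^{6}$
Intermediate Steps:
$D = 357604$
$\frac{D}{-2916401} - 2700862 = \frac{357604}{-2916401} - 2700862 = 357604 \left(- \frac{1}{2916401}\right) - 2700862 = - \frac{357604}{2916401} - 2700862 = - \frac{7876796995266}{2916401}$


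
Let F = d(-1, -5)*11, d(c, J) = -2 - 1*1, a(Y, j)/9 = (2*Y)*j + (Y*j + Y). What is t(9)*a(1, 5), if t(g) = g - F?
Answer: 6048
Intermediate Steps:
a(Y, j) = 9*Y + 27*Y*j (a(Y, j) = 9*((2*Y)*j + (Y*j + Y)) = 9*(2*Y*j + (Y + Y*j)) = 9*(Y + 3*Y*j) = 9*Y + 27*Y*j)
d(c, J) = -3 (d(c, J) = -2 - 1 = -3)
F = -33 (F = -3*11 = -33)
t(g) = 33 + g (t(g) = g - 1*(-33) = g + 33 = 33 + g)
t(9)*a(1, 5) = (33 + 9)*(9*1*(1 + 3*5)) = 42*(9*1*(1 + 15)) = 42*(9*1*16) = 42*144 = 6048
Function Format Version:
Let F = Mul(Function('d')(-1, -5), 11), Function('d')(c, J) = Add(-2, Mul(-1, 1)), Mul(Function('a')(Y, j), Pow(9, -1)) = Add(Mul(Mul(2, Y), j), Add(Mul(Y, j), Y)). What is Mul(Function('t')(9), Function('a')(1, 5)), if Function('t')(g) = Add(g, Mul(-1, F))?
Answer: 6048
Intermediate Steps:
Function('a')(Y, j) = Add(Mul(9, Y), Mul(27, Y, j)) (Function('a')(Y, j) = Mul(9, Add(Mul(Mul(2, Y), j), Add(Mul(Y, j), Y))) = Mul(9, Add(Mul(2, Y, j), Add(Y, Mul(Y, j)))) = Mul(9, Add(Y, Mul(3, Y, j))) = Add(Mul(9, Y), Mul(27, Y, j)))
Function('d')(c, J) = -3 (Function('d')(c, J) = Add(-2, -1) = -3)
F = -33 (F = Mul(-3, 11) = -33)
Function('t')(g) = Add(33, g) (Function('t')(g) = Add(g, Mul(-1, -33)) = Add(g, 33) = Add(33, g))
Mul(Function('t')(9), Function('a')(1, 5)) = Mul(Add(33, 9), Mul(9, 1, Add(1, Mul(3, 5)))) = Mul(42, Mul(9, 1, Add(1, 15))) = Mul(42, Mul(9, 1, 16)) = Mul(42, 144) = 6048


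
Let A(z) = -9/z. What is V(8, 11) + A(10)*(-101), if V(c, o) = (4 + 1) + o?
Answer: 1069/10 ≈ 106.90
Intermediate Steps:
V(c, o) = 5 + o
V(8, 11) + A(10)*(-101) = (5 + 11) - 9/10*(-101) = 16 - 9*1/10*(-101) = 16 - 9/10*(-101) = 16 + 909/10 = 1069/10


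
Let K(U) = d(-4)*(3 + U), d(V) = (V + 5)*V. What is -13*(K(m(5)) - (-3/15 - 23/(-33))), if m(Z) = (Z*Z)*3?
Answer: 670306/165 ≈ 4062.5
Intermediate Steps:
d(V) = V*(5 + V) (d(V) = (5 + V)*V = V*(5 + V))
m(Z) = 3*Z² (m(Z) = Z²*3 = 3*Z²)
K(U) = -12 - 4*U (K(U) = (-4*(5 - 4))*(3 + U) = (-4*1)*(3 + U) = -4*(3 + U) = -12 - 4*U)
-13*(K(m(5)) - (-3/15 - 23/(-33))) = -13*((-12 - 12*5²) - (-3/15 - 23/(-33))) = -13*((-12 - 12*25) - (-3*1/15 - 23*(-1/33))) = -13*((-12 - 4*75) - (-⅕ + 23/33)) = -13*((-12 - 300) - 1*82/165) = -13*(-312 - 82/165) = -13*(-51562/165) = 670306/165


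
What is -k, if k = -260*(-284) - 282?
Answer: -73558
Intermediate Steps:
k = 73558 (k = 73840 - 282 = 73558)
-k = -1*73558 = -73558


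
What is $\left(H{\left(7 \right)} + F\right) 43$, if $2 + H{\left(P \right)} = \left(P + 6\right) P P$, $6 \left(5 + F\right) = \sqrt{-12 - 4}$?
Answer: $27090 + \frac{86 i}{3} \approx 27090.0 + 28.667 i$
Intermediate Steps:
$F = -5 + \frac{2 i}{3}$ ($F = -5 + \frac{\sqrt{-12 - 4}}{6} = -5 + \frac{\sqrt{-16}}{6} = -5 + \frac{4 i}{6} = -5 + \frac{2 i}{3} \approx -5.0 + 0.66667 i$)
$H{\left(P \right)} = -2 + P^{2} \left(6 + P\right)$ ($H{\left(P \right)} = -2 + \left(P + 6\right) P P = -2 + \left(6 + P\right) P P = -2 + P \left(6 + P\right) P = -2 + P^{2} \left(6 + P\right)$)
$\left(H{\left(7 \right)} + F\right) 43 = \left(\left(-2 + 7^{3} + 6 \cdot 7^{2}\right) - \left(5 - \frac{2 i}{3}\right)\right) 43 = \left(\left(-2 + 343 + 6 \cdot 49\right) - \left(5 - \frac{2 i}{3}\right)\right) 43 = \left(\left(-2 + 343 + 294\right) - \left(5 - \frac{2 i}{3}\right)\right) 43 = \left(635 - \left(5 - \frac{2 i}{3}\right)\right) 43 = \left(630 + \frac{2 i}{3}\right) 43 = 27090 + \frac{86 i}{3}$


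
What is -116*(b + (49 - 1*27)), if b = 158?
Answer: -20880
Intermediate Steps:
-116*(b + (49 - 1*27)) = -116*(158 + (49 - 1*27)) = -116*(158 + (49 - 27)) = -116*(158 + 22) = -116*180 = -20880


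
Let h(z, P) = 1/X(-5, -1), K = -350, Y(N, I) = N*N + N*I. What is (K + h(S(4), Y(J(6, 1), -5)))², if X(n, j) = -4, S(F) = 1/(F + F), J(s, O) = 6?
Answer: 1962801/16 ≈ 1.2268e+5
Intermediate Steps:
S(F) = 1/(2*F)
Y(N, I) = N² + I*N
h(z, P) = -¼ (h(z, P) = 1/(-4) = -¼)
(K + h(S(4), Y(J(6, 1), -5)))² = (-350 - ¼)² = (-1401/4)² = 1962801/16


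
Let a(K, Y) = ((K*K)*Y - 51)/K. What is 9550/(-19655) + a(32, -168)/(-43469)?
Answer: -1980367007/5468052448 ≈ -0.36217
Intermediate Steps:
a(K, Y) = (-51 + Y*K²)/K (a(K, Y) = (K²*Y - 51)/K = (Y*K² - 51)/K = (-51 + Y*K²)/K)
9550/(-19655) + a(32, -168)/(-43469) = 9550/(-19655) + (-51/32 + 32*(-168))/(-43469) = 9550*(-1/19655) + (-51*1/32 - 5376)*(-1/43469) = -1910/3931 + (-51/32 - 5376)*(-1/43469) = -1910/3931 - 172083/32*(-1/43469) = -1910/3931 + 172083/1391008 = -1980367007/5468052448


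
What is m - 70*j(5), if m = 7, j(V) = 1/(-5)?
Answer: 21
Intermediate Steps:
j(V) = -⅕
m - 70*j(5) = 7 - 70*(-⅕) = 7 + 14 = 21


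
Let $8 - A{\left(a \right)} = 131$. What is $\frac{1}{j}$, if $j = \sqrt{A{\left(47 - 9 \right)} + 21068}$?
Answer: $\frac{\sqrt{20945}}{20945} \approx 0.0069097$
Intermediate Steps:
$A{\left(a \right)} = -123$ ($A{\left(a \right)} = 8 - 131 = -123$)
$j = \sqrt{20945}$ ($j = \sqrt{-123 + 21068} = \sqrt{20945} \approx 144.72$)
$\frac{1}{j} = \frac{1}{\sqrt{20945}} = \frac{\sqrt{20945}}{20945}$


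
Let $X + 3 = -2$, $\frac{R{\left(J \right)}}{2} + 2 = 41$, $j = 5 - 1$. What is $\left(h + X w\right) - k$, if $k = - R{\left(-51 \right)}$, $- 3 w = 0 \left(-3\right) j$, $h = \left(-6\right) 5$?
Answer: $48$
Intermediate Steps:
$j = 4$ ($j = 5 - 1 = 4$)
$R{\left(J \right)} = 78$ ($R{\left(J \right)} = -4 + 2 \cdot 41 = -4 + 82 = 78$)
$h = -30$
$X = -5$ ($X = -3 - 2 = -5$)
$w = 0$ ($w = - \frac{0 \left(-3\right) 4}{3} = - \frac{0 \cdot 4}{3} = \left(- \frac{1}{3}\right) 0 = 0$)
$k = -78$ ($k = \left(-1\right) 78 = -78$)
$\left(h + X w\right) - k = \left(-30 - 0\right) - -78 = \left(-30 + 0\right) + 78 = -30 + 78 = 48$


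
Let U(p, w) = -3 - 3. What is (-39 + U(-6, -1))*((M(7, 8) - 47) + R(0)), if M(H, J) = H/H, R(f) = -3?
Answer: 2205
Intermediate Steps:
M(H, J) = 1
U(p, w) = -6
(-39 + U(-6, -1))*((M(7, 8) - 47) + R(0)) = (-39 - 6)*((1 - 47) - 3) = -45*(-46 - 3) = -45*(-49) = 2205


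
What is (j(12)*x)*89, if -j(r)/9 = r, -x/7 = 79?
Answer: 5315436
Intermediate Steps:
x = -553 (x = -7*79 = -553)
j(r) = -9*r
(j(12)*x)*89 = (-9*12*(-553))*89 = -108*(-553)*89 = 59724*89 = 5315436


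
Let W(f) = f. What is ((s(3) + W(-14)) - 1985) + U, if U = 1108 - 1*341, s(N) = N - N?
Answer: -1232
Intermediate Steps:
s(N) = 0
U = 767 (U = 1108 - 341 = 767)
((s(3) + W(-14)) - 1985) + U = ((0 - 14) - 1985) + 767 = (-14 - 1985) + 767 = -1999 + 767 = -1232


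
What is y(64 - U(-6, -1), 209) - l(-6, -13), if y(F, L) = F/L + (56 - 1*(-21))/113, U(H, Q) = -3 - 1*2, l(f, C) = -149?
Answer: 3542823/23617 ≈ 150.01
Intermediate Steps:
U(H, Q) = -5 (U(H, Q) = -3 - 2 = -5)
y(F, L) = 77/113 + F/L (y(F, L) = F/L + (56 + 21)*(1/113) = F/L + 77*(1/113) = F/L + 77/113 = 77/113 + F/L)
y(64 - U(-6, -1), 209) - l(-6, -13) = (77/113 + (64 - 1*(-5))/209) - 1*(-149) = (77/113 + (64 + 5)*(1/209)) + 149 = (77/113 + 69*(1/209)) + 149 = (77/113 + 69/209) + 149 = 23890/23617 + 149 = 3542823/23617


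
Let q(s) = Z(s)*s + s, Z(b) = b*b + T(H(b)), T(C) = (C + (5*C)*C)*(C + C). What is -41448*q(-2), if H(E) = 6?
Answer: 185438352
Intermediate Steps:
T(C) = 2*C*(C + 5*C²) (T(C) = (C + 5*C²)*(2*C) = 2*C*(C + 5*C²))
Z(b) = 2232 + b² (Z(b) = b*b + 6²*(2 + 10*6) = b² + 36*(2 + 60) = b² + 36*62 = b² + 2232 = 2232 + b²)
q(s) = s + s*(2232 + s²) (q(s) = (2232 + s²)*s + s = s*(2232 + s²) + s = s + s*(2232 + s²))
-41448*q(-2) = -(-82896)*(2233 + (-2)²) = -(-82896)*(2233 + 4) = -(-82896)*2237 = -41448*(-4474) = 185438352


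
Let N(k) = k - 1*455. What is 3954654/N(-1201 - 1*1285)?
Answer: -3954654/2941 ≈ -1344.7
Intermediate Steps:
N(k) = -455 + k (N(k) = k - 455 = -455 + k)
3954654/N(-1201 - 1*1285) = 3954654/(-455 + (-1201 - 1*1285)) = 3954654/(-455 + (-1201 - 1285)) = 3954654/(-455 - 2486) = 3954654/(-2941) = 3954654*(-1/2941) = -3954654/2941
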